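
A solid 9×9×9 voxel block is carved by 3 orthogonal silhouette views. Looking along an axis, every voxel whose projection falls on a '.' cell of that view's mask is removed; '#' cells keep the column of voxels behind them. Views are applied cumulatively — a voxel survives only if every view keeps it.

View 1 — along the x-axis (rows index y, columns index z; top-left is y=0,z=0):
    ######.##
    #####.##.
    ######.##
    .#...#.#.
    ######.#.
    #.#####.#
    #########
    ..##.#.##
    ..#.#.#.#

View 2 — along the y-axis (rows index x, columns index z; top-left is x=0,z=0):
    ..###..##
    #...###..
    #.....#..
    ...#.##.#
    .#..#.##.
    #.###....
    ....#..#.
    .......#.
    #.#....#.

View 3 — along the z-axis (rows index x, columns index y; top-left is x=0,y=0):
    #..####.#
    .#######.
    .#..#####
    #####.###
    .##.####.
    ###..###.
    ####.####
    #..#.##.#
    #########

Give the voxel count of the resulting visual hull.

144 voxels

initial block: 9^3 = 729
V1 x: intersect with YZ mask (58 set) -- 522 left
V2 y: intersect with XZ mask (29 set) -- 187 left
V3 z: intersect with XY mask (61 set) -- 144 left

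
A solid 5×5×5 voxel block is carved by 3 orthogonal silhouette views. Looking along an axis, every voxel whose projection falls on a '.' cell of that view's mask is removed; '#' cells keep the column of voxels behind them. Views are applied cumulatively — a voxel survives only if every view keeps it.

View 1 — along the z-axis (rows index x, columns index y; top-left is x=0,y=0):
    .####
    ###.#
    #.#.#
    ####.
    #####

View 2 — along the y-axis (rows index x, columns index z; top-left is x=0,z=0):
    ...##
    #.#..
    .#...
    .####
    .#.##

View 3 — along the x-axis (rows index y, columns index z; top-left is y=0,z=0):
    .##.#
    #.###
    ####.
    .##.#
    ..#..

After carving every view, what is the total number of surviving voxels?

start: 5×5×5 = 125 voxels
step 1: project along z, AND mask (20/25) → |grid| = 100
step 2: project along y, AND mask (12/25) → |grid| = 50
step 3: project along x, AND mask (15/25) → |grid| = 32

voxel count = 32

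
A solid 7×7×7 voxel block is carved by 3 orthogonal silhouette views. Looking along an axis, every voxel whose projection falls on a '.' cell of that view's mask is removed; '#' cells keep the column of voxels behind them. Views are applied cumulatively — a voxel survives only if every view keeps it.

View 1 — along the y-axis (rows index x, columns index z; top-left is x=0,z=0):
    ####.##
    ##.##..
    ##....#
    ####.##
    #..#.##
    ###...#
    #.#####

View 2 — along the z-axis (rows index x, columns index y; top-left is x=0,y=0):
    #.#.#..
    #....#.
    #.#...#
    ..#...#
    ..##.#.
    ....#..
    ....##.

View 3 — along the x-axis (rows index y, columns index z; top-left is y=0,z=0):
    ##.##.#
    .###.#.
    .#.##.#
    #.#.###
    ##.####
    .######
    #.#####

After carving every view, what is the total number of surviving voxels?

voxel count = 55

initial block: 7^3 = 343
after view 1 [y-axis, 33 of 49 cells solid] → remaining = 231
after view 2 [z-axis, 16 of 49 cells solid] → remaining = 75
after view 3 [x-axis, 36 of 49 cells solid] → remaining = 55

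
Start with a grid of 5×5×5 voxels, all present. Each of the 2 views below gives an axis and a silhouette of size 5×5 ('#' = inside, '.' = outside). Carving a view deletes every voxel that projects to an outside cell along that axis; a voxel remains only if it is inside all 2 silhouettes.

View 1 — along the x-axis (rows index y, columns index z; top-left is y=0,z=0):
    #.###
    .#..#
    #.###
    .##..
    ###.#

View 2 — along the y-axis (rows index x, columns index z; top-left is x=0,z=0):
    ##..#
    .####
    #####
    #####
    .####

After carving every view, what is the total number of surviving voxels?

full grid |V| = 125
V1 x: intersect with YZ mask (16 set) -- 80 left
V2 y: intersect with XZ mask (21 set) -- 68 left

68 voxels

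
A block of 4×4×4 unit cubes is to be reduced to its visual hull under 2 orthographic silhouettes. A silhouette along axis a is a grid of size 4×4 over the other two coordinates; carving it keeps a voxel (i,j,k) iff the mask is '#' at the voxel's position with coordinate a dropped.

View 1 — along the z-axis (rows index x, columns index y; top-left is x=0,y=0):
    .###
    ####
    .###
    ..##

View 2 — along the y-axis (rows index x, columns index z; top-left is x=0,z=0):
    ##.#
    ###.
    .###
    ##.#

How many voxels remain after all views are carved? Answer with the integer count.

voxel count = 36

start: 4×4×4 = 64 voxels
carve view 1 (along z, XY-mask fill 12/16): 48 voxels remain
carve view 2 (along y, XZ-mask fill 12/16): 36 voxels remain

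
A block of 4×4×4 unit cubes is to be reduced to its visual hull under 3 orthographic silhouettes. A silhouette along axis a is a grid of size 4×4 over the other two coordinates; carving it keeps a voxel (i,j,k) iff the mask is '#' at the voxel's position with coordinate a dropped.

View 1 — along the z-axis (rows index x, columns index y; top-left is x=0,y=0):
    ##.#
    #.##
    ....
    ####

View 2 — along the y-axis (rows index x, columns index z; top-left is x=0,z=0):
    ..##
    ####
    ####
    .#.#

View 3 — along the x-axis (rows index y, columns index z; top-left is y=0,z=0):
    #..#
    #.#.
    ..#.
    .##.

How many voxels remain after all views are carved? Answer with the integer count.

before carving: 64 voxels (4×4×4)
  1. axis=2 (XY plane), |mask|=10  ⇒  voxels=40
  2. axis=1 (XZ plane), |mask|=12  ⇒  voxels=26
  3. axis=0 (YZ plane), |mask|=7  ⇒  voxels=10

10 voxels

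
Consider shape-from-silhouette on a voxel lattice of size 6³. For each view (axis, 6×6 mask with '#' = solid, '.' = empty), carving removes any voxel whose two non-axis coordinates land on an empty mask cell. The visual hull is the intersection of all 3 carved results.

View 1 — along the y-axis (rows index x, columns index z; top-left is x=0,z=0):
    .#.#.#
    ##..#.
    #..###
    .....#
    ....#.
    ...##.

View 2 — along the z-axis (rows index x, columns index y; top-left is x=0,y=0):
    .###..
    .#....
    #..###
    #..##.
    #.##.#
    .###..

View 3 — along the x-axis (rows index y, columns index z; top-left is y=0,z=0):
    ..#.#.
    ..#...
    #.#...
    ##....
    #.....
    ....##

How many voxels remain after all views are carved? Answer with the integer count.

before carving: 216 voxels (6×6×6)
step 1: project along y, AND mask (14/36) → |grid| = 84
step 2: project along z, AND mask (18/36) → |grid| = 41
step 3: project along x, AND mask (10/36) → |grid| = 8

remaining voxels: 8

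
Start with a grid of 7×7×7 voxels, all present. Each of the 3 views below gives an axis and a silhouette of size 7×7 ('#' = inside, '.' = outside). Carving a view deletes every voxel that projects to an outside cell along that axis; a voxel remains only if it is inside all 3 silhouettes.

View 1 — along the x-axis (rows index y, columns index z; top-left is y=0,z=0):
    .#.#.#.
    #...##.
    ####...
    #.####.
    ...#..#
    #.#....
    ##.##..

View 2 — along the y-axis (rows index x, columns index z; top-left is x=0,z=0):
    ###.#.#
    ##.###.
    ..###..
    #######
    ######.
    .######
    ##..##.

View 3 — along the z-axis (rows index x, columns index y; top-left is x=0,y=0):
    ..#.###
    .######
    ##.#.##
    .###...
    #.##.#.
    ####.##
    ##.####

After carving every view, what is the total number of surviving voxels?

voxel count = 87

full grid |V| = 343
V1 x: intersect with YZ mask (23 set) -- 161 left
V2 y: intersect with XZ mask (36 set) -- 122 left
V3 z: intersect with XY mask (34 set) -- 87 left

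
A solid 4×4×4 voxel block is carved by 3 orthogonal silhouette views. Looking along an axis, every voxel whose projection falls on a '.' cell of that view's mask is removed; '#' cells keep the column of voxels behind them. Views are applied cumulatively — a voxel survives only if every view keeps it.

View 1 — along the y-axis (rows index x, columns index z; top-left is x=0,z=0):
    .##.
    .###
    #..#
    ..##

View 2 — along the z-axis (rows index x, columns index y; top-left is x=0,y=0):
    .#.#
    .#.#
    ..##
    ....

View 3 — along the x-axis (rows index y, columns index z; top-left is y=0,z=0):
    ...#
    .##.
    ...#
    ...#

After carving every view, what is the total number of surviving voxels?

full grid |V| = 64
V1 y: intersect with XZ mask (9 set) -- 36 left
V2 z: intersect with XY mask (6 set) -- 14 left
V3 x: intersect with YZ mask (5 set) -- 7 left

voxel count = 7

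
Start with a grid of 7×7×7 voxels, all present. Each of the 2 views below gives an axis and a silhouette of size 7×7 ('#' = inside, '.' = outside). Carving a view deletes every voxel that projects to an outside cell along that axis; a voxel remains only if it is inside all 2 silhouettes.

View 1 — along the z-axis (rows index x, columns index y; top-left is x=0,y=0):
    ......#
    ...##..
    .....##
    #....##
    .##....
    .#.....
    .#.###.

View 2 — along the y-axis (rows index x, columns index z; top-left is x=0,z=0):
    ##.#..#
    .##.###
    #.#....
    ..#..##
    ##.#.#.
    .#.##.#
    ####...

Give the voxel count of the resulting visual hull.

55 voxels

start: 7×7×7 = 343 voxels
step 1: project along z, AND mask (15/49) → |grid| = 105
step 2: project along y, AND mask (26/49) → |grid| = 55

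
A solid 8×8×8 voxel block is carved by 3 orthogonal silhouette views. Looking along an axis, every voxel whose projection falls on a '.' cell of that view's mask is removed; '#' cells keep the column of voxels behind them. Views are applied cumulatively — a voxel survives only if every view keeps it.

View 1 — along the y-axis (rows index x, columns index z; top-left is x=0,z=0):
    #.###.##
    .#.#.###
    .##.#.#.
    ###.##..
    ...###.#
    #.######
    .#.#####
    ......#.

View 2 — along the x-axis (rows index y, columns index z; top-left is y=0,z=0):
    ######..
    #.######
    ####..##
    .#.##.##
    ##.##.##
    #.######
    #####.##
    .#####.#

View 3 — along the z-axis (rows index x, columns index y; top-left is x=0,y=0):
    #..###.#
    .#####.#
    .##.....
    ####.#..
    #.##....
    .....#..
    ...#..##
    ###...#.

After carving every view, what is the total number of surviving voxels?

full grid |V| = 512
  1. axis=1 (XZ plane), |mask|=38  ⇒  voxels=304
  2. axis=0 (YZ plane), |mask|=50  ⇒  voxels=239
  3. axis=2 (XY plane), |mask|=29  ⇒  voxels=104

voxel count = 104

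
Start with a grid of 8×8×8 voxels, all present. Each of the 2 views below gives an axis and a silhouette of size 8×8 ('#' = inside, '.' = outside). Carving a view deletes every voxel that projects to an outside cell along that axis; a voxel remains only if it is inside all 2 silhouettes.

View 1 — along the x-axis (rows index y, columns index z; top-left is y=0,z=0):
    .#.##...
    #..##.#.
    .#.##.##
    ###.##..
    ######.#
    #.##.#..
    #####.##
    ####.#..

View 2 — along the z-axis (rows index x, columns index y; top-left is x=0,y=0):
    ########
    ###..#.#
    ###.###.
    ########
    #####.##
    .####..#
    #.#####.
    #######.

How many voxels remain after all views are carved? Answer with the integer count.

259 voxels

before carving: 512 voxels (8×8×8)
after view 1 [x-axis, 40 of 64 cells solid] → remaining = 320
after view 2 [z-axis, 52 of 64 cells solid] → remaining = 259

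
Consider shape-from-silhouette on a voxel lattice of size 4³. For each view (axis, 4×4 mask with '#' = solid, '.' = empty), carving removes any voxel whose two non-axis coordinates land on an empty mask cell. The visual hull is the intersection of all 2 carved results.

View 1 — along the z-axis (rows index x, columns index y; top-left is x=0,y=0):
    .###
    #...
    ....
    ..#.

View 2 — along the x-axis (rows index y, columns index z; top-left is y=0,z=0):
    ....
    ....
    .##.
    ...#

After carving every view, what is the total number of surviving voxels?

before carving: 64 voxels (4×4×4)
[1] z-view keeps 5 columns → grid now 20
[2] x-view keeps 3 columns → grid now 5

voxel count = 5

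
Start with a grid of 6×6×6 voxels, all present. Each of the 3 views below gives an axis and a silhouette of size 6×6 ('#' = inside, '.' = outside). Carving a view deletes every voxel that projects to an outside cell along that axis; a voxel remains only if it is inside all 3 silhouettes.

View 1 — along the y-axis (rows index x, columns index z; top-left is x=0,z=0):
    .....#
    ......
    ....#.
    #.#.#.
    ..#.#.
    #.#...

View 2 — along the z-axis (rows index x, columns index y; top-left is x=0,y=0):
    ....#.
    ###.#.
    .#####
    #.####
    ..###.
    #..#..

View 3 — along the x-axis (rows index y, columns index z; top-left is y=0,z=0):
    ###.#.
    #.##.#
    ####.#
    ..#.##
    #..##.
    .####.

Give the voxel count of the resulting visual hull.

21 voxels

start: 6×6×6 = 216 voxels
step 1: project along y, AND mask (9/36) → |grid| = 54
step 2: project along z, AND mask (20/36) → |grid| = 31
step 3: project along x, AND mask (23/36) → |grid| = 21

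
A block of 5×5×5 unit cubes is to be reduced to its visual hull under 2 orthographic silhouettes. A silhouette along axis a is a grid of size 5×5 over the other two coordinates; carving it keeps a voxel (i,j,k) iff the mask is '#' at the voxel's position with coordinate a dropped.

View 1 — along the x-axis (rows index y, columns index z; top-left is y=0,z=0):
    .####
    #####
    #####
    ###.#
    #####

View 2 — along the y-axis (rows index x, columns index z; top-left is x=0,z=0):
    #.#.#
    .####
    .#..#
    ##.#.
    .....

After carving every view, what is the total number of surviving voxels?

initial block: 5^3 = 125
[1] x-view keeps 23 columns → grid now 115
[2] y-view keeps 12 columns → grid now 56

56 voxels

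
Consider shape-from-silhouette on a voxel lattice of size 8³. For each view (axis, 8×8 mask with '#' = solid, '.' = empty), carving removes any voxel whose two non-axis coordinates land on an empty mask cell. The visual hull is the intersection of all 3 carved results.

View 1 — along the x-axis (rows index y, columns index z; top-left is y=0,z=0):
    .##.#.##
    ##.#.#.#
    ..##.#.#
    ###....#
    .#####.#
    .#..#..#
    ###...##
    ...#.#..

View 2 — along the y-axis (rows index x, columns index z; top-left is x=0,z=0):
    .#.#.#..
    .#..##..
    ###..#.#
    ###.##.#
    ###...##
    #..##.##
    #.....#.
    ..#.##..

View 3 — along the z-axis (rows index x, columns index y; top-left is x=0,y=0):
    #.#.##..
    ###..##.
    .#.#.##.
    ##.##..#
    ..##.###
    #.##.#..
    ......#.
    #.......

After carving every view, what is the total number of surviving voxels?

|visual hull| = 73

start: 8×8×8 = 512 voxels
  1. axis=0 (YZ plane), |mask|=34  ⇒  voxels=272
  2. axis=1 (XZ plane), |mask|=32  ⇒  voxels=139
  3. axis=2 (XY plane), |mask|=29  ⇒  voxels=73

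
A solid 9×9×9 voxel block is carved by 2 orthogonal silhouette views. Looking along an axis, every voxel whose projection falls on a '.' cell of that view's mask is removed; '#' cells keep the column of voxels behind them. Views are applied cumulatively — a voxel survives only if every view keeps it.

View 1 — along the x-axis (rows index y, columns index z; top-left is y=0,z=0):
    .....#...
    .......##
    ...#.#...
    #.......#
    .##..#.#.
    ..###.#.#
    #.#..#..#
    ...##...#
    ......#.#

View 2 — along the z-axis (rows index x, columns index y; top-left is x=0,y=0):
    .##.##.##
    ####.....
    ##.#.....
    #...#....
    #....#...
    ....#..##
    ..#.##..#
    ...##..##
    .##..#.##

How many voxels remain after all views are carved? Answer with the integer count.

voxel count = 88

full grid |V| = 729
step 1: project along x, AND mask (25/81) → |grid| = 225
step 2: project along z, AND mask (33/81) → |grid| = 88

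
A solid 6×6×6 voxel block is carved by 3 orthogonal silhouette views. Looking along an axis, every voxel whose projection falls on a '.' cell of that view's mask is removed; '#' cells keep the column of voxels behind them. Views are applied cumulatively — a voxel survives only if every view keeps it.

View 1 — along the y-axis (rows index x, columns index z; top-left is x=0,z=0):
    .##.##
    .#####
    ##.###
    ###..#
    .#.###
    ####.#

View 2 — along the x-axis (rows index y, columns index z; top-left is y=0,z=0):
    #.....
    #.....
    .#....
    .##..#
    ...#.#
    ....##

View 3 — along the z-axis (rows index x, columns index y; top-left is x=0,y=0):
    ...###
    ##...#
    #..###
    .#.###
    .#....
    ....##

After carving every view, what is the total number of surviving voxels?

before carving: 216 voxels (6×6×6)
V1 y: intersect with XZ mask (27 set) -- 162 left
V2 x: intersect with YZ mask (10 set) -- 48 left
V3 z: intersect with XY mask (17 set) -- 24 left

remaining voxels: 24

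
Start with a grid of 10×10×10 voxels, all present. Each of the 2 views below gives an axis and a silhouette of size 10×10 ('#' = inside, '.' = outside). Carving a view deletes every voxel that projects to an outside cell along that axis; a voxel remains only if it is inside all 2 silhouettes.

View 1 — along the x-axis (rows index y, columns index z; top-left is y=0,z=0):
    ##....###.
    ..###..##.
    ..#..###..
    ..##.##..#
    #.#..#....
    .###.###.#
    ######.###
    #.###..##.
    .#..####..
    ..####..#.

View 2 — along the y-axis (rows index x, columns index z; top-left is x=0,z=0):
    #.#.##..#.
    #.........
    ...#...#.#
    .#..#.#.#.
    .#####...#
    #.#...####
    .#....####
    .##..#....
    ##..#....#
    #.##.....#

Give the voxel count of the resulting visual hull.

full grid |V| = 1000
  1. axis=0 (YZ plane), |mask|=54  ⇒  voxels=540
  2. axis=1 (XZ plane), |mask|=41  ⇒  voxels=213

voxel count = 213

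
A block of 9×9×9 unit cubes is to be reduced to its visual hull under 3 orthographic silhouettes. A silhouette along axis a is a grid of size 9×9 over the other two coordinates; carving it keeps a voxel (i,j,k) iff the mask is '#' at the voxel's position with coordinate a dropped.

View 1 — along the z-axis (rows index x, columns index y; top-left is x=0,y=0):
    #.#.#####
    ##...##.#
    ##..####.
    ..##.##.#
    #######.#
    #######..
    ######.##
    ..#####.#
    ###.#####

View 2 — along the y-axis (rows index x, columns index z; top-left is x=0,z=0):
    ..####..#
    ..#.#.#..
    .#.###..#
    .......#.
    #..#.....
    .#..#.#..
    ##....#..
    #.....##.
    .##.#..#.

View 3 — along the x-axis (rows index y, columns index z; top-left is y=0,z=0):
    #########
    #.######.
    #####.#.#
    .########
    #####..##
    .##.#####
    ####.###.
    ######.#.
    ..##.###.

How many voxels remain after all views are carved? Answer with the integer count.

initial block: 9^3 = 729
V1 z: intersect with XY mask (60 set) -- 540 left
V2 y: intersect with XZ mask (29 set) -- 196 left
V3 x: intersect with YZ mask (64 set) -- 154 left

remaining voxels: 154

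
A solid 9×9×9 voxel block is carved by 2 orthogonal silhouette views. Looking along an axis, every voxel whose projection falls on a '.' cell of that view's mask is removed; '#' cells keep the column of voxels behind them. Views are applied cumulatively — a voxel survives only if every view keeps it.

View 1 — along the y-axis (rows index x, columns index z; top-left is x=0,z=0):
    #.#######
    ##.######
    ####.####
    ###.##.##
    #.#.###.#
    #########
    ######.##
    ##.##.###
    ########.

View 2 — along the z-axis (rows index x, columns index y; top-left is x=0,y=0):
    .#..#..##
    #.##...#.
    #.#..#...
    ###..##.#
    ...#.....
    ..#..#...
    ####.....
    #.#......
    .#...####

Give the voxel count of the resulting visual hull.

remaining voxels: 240

full grid |V| = 729
  1. axis=1 (XZ plane), |mask|=69  ⇒  voxels=621
  2. axis=2 (XY plane), |mask|=31  ⇒  voxels=240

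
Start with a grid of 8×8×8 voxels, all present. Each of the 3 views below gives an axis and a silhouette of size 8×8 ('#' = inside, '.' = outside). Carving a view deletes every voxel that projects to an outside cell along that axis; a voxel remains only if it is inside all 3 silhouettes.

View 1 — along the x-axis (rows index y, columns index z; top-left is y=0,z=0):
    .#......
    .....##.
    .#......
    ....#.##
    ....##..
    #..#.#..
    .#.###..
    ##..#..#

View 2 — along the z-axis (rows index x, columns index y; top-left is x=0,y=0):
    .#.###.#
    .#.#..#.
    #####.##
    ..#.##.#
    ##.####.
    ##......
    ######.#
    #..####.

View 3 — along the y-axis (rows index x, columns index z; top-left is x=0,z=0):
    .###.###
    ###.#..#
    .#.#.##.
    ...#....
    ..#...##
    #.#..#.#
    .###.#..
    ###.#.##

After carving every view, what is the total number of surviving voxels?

43 voxels

before carving: 512 voxels (8×8×8)
V1 x: intersect with YZ mask (20 set) -- 160 left
V2 z: intersect with XY mask (39 set) -- 97 left
V3 y: intersect with XZ mask (33 set) -- 43 left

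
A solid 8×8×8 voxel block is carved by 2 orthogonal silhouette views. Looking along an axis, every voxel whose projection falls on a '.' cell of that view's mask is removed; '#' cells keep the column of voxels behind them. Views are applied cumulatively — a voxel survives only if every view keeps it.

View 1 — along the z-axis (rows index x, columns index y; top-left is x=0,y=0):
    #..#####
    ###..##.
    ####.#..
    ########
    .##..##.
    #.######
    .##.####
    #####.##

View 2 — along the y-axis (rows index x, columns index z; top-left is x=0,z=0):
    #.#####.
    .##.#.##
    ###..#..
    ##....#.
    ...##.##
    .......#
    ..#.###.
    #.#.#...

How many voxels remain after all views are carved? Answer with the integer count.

voxel count = 173

initial block: 8^3 = 512
V1 z: intersect with XY mask (48 set) -- 384 left
V2 y: intersect with XZ mask (30 set) -- 173 left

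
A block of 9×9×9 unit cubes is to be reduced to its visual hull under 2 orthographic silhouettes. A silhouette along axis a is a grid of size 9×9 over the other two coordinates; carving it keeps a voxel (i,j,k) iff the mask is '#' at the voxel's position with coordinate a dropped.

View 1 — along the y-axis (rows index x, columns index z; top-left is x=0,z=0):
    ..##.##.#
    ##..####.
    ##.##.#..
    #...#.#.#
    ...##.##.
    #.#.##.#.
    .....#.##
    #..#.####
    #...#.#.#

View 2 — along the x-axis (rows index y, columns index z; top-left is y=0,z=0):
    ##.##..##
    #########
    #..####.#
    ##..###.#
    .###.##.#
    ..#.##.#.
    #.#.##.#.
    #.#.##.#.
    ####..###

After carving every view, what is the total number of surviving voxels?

initial block: 9^3 = 729
step 1: project along y, AND mask (42/81) → |grid| = 378
step 2: project along x, AND mask (54/81) → |grid| = 256

voxel count = 256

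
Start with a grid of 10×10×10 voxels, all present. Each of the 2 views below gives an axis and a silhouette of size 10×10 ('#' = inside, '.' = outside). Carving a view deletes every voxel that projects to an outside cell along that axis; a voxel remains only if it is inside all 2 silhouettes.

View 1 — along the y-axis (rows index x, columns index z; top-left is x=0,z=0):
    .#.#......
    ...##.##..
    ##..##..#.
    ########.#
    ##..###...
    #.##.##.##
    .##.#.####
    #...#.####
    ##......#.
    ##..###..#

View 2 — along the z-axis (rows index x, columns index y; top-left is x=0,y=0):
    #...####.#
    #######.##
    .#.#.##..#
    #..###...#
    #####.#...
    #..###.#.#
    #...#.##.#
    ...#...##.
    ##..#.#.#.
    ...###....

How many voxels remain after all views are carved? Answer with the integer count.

voxel count = 276

initial block: 10^3 = 1000
carve view 1 (along y, XZ-mask fill 54/100): 540 voxels remain
carve view 2 (along z, XY-mask fill 53/100): 276 voxels remain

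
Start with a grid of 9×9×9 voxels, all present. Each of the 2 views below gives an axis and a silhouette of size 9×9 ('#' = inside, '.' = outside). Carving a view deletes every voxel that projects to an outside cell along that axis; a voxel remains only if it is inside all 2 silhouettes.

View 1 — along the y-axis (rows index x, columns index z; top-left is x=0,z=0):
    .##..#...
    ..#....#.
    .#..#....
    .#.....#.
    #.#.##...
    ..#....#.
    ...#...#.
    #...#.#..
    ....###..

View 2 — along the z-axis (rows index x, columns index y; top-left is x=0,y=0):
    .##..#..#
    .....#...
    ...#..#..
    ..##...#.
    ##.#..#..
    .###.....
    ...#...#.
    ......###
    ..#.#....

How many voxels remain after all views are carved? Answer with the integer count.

remaining voxels: 65

full grid |V| = 729
step 1: project along y, AND mask (23/81) → |grid| = 207
step 2: project along z, AND mask (24/81) → |grid| = 65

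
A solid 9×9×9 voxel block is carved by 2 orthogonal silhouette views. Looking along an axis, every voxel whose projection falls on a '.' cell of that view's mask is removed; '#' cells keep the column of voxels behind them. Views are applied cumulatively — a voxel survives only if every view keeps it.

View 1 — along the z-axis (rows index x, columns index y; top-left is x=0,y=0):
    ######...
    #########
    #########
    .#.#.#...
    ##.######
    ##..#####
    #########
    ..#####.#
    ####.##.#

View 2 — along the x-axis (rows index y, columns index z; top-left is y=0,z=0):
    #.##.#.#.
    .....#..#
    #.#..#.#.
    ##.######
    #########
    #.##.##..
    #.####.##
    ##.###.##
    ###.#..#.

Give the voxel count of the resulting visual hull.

full grid |V| = 729
[1] z-view keeps 64 columns → grid now 576
[2] x-view keeps 52 columns → grid now 366

remaining voxels: 366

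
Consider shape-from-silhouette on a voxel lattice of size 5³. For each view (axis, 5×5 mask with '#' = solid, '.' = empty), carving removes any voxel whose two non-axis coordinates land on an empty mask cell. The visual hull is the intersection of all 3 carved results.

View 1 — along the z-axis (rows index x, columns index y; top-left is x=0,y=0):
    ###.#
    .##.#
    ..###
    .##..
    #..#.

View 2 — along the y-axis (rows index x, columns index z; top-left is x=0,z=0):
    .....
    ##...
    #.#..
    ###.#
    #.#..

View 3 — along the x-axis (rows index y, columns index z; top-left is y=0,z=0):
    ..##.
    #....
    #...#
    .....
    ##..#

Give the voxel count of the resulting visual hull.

10 voxels

full grid |V| = 125
  1. axis=2 (XY plane), |mask|=14  ⇒  voxels=70
  2. axis=1 (XZ plane), |mask|=10  ⇒  voxels=24
  3. axis=0 (YZ plane), |mask|=8  ⇒  voxels=10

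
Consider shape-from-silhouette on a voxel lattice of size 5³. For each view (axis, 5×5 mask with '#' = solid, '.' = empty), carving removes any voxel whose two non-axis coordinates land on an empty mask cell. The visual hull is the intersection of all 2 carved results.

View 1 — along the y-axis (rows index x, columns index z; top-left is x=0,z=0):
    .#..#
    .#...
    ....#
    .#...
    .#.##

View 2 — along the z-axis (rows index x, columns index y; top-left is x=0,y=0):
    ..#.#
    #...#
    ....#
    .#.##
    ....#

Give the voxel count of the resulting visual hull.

initial block: 5^3 = 125
step 1: project along y, AND mask (8/25) → |grid| = 40
step 2: project along z, AND mask (9/25) → |grid| = 13

13 voxels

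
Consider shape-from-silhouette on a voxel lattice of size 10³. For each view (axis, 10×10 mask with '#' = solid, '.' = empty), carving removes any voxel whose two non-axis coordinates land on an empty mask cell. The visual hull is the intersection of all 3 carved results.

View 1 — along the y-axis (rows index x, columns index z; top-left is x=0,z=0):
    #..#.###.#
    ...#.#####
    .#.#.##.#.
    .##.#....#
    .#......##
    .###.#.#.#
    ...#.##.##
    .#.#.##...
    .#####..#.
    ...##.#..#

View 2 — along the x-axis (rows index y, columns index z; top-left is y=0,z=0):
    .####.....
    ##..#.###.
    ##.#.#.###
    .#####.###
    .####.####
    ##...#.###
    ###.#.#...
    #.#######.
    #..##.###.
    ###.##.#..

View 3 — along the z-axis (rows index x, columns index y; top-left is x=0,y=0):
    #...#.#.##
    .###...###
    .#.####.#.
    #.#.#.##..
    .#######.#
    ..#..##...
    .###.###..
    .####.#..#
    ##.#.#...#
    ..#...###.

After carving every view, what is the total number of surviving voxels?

full grid |V| = 1000
V1 y: intersect with XZ mask (49 set) -- 490 left
V2 x: intersect with YZ mask (64 set) -- 297 left
V3 z: intersect with XY mask (54 set) -- 162 left

162 voxels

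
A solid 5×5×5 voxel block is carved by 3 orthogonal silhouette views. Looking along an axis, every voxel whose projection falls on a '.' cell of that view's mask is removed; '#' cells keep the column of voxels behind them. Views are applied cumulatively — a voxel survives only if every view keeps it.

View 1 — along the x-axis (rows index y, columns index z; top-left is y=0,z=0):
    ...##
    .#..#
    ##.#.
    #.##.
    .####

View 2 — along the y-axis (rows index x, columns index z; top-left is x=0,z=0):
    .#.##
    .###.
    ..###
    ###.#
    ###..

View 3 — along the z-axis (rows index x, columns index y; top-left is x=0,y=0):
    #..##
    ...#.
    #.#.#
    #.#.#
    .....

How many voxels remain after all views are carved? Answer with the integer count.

|visual hull| = 20

initial block: 5^3 = 125
carve view 1 (along x, YZ-mask fill 14/25): 70 voxels remain
carve view 2 (along y, XZ-mask fill 16/25): 45 voxels remain
carve view 3 (along z, XY-mask fill 10/25): 20 voxels remain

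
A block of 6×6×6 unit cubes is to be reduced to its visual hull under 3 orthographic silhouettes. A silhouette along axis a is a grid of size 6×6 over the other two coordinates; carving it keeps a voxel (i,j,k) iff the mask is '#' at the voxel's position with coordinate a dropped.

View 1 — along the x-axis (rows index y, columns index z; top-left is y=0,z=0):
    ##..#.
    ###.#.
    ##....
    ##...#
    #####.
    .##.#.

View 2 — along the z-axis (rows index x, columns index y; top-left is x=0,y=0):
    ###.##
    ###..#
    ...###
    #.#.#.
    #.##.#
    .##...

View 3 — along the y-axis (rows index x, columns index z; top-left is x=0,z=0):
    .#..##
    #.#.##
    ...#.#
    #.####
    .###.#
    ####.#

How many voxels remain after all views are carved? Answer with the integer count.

full grid |V| = 216
after view 1 [x-axis, 20 of 36 cells solid] → remaining = 120
after view 2 [z-axis, 21 of 36 cells solid] → remaining = 67
after view 3 [y-axis, 23 of 36 cells solid] → remaining = 37

remaining voxels: 37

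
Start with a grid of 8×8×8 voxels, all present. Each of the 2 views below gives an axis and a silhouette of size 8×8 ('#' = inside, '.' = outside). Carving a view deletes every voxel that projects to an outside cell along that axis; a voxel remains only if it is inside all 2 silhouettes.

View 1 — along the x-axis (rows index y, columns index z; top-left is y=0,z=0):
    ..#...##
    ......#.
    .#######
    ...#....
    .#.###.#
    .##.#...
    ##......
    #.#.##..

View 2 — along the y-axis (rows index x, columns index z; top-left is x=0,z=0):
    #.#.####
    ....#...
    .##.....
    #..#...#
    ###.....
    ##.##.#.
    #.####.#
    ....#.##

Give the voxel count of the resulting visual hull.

initial block: 8^3 = 512
V1 x: intersect with YZ mask (26 set) -- 208 left
V2 y: intersect with XZ mask (29 set) -- 94 left

|visual hull| = 94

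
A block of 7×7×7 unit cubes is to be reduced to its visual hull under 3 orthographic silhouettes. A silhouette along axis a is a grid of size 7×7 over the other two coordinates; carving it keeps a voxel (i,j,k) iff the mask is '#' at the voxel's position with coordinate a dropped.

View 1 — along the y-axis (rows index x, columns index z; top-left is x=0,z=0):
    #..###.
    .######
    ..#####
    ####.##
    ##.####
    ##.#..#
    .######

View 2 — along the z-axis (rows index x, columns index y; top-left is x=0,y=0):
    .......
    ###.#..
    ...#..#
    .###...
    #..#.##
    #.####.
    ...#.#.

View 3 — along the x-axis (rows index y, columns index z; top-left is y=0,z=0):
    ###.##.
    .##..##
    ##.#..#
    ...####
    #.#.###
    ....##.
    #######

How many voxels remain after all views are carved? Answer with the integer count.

full grid |V| = 343
step 1: project along y, AND mask (37/49) → |grid| = 259
step 2: project along z, AND mask (20/49) → |grid| = 108
step 3: project along x, AND mask (31/49) → |grid| = 67

67 voxels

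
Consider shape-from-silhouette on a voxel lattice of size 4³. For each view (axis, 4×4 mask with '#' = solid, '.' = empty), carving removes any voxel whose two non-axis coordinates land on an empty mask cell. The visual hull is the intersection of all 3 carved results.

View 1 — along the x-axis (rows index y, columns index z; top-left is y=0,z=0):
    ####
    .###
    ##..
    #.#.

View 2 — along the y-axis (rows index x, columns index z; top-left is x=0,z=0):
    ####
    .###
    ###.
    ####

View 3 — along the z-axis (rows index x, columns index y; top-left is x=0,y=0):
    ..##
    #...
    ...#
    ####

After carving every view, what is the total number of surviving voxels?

|visual hull| = 20

start: 4×4×4 = 64 voxels
V1 x: intersect with YZ mask (11 set) -- 44 left
V2 y: intersect with XZ mask (14 set) -- 39 left
V3 z: intersect with XY mask (8 set) -- 20 left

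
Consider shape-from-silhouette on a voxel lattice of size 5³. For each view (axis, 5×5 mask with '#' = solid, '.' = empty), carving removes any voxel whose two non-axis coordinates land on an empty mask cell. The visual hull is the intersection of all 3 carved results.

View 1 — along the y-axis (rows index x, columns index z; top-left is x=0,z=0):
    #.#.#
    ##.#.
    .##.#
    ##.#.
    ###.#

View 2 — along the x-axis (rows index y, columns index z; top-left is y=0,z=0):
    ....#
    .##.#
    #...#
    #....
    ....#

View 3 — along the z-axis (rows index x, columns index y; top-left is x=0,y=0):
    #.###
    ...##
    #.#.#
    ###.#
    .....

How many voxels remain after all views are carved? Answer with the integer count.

full grid |V| = 125
step 1: project along y, AND mask (16/25) → |grid| = 80
step 2: project along x, AND mask (8/25) → |grid| = 27
step 3: project along z, AND mask (13/25) → |grid| = 11

|visual hull| = 11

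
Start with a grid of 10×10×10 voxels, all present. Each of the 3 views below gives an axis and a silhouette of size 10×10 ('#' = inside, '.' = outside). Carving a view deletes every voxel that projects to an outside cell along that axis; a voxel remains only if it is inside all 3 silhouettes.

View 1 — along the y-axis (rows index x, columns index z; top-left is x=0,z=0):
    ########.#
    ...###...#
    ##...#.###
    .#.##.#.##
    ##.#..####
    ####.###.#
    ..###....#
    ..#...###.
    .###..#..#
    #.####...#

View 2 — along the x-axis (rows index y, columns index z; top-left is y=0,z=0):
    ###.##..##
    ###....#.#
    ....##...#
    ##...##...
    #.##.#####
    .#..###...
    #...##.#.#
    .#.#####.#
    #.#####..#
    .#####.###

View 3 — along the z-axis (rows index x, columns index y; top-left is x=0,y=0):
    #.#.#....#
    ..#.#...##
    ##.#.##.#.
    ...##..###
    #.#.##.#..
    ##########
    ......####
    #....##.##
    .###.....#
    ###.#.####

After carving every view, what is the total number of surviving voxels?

before carving: 1000 voxels (10×10×10)
carve view 1 (along y, XZ-mask fill 59/100): 590 voxels remain
carve view 2 (along x, YZ-mask fill 58/100): 347 voxels remain
carve view 3 (along z, XY-mask fill 55/100): 211 voxels remain

211 voxels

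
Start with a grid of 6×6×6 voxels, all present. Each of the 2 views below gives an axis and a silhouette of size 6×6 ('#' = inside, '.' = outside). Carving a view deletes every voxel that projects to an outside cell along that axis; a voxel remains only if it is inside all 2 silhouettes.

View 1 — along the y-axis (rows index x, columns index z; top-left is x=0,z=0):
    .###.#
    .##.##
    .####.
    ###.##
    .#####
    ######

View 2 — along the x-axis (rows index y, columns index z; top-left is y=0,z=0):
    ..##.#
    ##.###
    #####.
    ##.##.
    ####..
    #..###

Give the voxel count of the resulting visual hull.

start: 6×6×6 = 216 voxels
after view 1 [y-axis, 28 of 36 cells solid] → remaining = 168
after view 2 [x-axis, 25 of 36 cells solid] → remaining = 111

voxel count = 111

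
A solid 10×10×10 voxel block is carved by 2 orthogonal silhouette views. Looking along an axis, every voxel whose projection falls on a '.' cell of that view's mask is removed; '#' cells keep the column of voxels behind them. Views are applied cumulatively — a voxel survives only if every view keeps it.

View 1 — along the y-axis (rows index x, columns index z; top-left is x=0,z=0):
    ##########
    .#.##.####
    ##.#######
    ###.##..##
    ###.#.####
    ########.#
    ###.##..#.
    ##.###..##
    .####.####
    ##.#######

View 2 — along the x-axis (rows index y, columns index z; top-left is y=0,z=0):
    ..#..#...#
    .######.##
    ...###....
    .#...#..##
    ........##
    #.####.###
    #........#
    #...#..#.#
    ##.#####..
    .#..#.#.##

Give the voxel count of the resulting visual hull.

379 voxels

full grid |V| = 1000
after view 1 [y-axis, 80 of 100 cells solid] → remaining = 800
after view 2 [x-axis, 46 of 100 cells solid] → remaining = 379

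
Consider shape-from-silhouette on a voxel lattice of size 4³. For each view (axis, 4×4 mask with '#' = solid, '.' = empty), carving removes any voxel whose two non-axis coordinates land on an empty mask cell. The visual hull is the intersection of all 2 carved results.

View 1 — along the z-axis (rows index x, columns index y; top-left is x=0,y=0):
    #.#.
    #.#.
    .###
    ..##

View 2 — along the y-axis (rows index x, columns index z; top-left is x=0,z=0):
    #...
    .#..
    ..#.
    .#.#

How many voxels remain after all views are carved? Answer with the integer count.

remaining voxels: 11

initial block: 4^3 = 64
V1 z: intersect with XY mask (9 set) -- 36 left
V2 y: intersect with XZ mask (5 set) -- 11 left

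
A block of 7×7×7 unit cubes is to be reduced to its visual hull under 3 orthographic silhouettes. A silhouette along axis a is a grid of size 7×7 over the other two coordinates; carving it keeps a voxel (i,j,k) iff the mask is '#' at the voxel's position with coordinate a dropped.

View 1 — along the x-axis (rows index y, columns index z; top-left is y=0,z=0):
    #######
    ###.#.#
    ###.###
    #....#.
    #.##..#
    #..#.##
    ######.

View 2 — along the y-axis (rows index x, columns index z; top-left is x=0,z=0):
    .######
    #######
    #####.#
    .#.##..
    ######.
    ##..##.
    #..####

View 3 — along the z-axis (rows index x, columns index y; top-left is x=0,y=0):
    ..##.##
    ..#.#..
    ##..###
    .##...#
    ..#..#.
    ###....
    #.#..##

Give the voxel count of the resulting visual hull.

remaining voxels: 90

initial block: 7^3 = 343
carve view 1 (along x, YZ-mask fill 34/49): 238 voxels remain
carve view 2 (along y, XZ-mask fill 37/49): 176 voxels remain
carve view 3 (along z, XY-mask fill 23/49): 90 voxels remain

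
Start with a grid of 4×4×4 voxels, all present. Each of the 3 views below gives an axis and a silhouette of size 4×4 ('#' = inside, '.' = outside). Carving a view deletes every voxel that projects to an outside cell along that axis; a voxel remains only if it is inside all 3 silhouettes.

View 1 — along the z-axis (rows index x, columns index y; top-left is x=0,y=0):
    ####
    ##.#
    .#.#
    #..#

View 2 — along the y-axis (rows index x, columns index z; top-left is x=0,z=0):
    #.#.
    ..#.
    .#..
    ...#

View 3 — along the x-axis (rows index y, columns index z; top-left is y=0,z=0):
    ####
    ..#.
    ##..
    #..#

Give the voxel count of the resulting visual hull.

9 voxels

start: 4×4×4 = 64 voxels
V1 z: intersect with XY mask (11 set) -- 44 left
V2 y: intersect with XZ mask (5 set) -- 15 left
V3 x: intersect with YZ mask (9 set) -- 9 left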